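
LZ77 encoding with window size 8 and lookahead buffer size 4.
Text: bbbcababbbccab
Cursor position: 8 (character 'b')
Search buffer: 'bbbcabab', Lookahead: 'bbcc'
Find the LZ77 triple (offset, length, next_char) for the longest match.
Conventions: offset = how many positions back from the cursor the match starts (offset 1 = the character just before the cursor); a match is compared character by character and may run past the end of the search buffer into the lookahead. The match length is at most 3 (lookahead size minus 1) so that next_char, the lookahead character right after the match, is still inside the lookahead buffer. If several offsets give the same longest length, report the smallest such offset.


Try each offset into the search buffer:
  offset=1 (pos 7, char 'b'): match length 2
  offset=2 (pos 6, char 'a'): match length 0
  offset=3 (pos 5, char 'b'): match length 1
  offset=4 (pos 4, char 'a'): match length 0
  offset=5 (pos 3, char 'c'): match length 0
  offset=6 (pos 2, char 'b'): match length 1
  offset=7 (pos 1, char 'b'): match length 3
  offset=8 (pos 0, char 'b'): match length 2
Longest match has length 3 at offset 7.
next_char = character at position 8 + 3 = 11 -> 'c'

Best match: offset=7, length=3 (matching 'bbc' starting at position 1)
LZ77 triple: (7, 3, 'c')


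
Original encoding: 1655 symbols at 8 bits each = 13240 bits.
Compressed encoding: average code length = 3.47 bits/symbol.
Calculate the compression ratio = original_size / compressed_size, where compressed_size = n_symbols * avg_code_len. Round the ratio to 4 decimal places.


original_size = n_symbols * orig_bits = 1655 * 8 = 13240 bits
compressed_size = n_symbols * avg_code_len = 1655 * 3.47 = 5742.85 bits
ratio = original_size / compressed_size = 13240 / 5742.85 = 2.3055

Compression ratio = 2.3055


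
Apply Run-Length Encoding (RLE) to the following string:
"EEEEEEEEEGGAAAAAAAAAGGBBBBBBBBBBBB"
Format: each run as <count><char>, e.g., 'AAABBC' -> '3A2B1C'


Scanning runs left to right:
  i=0: run of 'E' x 9 -> '9E'
  i=9: run of 'G' x 2 -> '2G'
  i=11: run of 'A' x 9 -> '9A'
  i=20: run of 'G' x 2 -> '2G'
  i=22: run of 'B' x 12 -> '12B'

RLE = 9E2G9A2G12B


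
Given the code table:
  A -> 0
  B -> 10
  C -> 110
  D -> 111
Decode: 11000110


Decoding:
110 -> C
0 -> A
0 -> A
110 -> C


Result: CAAC


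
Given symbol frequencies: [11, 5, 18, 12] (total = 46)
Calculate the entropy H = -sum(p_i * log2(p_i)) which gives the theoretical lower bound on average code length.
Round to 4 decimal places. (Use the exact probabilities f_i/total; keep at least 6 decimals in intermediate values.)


Per-symbol terms -p_i * log2(p_i) with p_i = f_i/46:
  p = 11/46 = 0.239130: log2(p) = -2.064130, -p*log2(p) = 0.493596
  p = 5/46 = 0.108696: log2(p) = -3.201634, -p*log2(p) = 0.348004
  p = 18/46 = 0.391304: log2(p) = -1.353637, -p*log2(p) = 0.529684
  p = 12/46 = 0.260870: log2(p) = -1.938599, -p*log2(p) = 0.505722
H = 0.493596 + 0.348004 + 0.529684 + 0.505722 = 1.877006

H = 1.877 bits/symbol


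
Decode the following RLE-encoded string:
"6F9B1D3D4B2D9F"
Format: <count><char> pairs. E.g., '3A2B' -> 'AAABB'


Expanding each <count><char> pair:
  6F -> 'FFFFFF'
  9B -> 'BBBBBBBBB'
  1D -> 'D'
  3D -> 'DDD'
  4B -> 'BBBB'
  2D -> 'DD'
  9F -> 'FFFFFFFFF'

Decoded = FFFFFFBBBBBBBBBDDDDBBBBDDFFFFFFFFF


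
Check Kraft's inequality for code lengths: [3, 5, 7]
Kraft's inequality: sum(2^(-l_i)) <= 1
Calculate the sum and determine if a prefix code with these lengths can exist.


Sum = 2^(-3) + 2^(-5) + 2^(-7)
    = 0.125 + 0.03125 + 0.0078125
    = 21/128 = 0.1640625
Since 0.1640625 <= 1, Kraft's inequality IS satisfied.
A prefix code with these lengths CAN exist.

Kraft sum = 0.1640625. Satisfied.


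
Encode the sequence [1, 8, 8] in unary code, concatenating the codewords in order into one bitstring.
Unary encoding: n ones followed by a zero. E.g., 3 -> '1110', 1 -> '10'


Encode each number as n ones followed by a terminating 0:
  1 -> 10 (2 bits)
  8 -> 111111110 (9 bits)
  8 -> 111111110 (9 bits)
Total length = 2 + 9 + 9 = 20 bits.

Unary([1, 8, 8]) = 10111111110111111110 (20 bits)


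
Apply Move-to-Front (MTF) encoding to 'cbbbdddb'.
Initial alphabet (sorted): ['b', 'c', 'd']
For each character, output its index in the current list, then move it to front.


MTF encoding:
'c': index 1 in ['b', 'c', 'd'] -> ['c', 'b', 'd']
'b': index 1 in ['c', 'b', 'd'] -> ['b', 'c', 'd']
'b': index 0 in ['b', 'c', 'd'] -> ['b', 'c', 'd']
'b': index 0 in ['b', 'c', 'd'] -> ['b', 'c', 'd']
'd': index 2 in ['b', 'c', 'd'] -> ['d', 'b', 'c']
'd': index 0 in ['d', 'b', 'c'] -> ['d', 'b', 'c']
'd': index 0 in ['d', 'b', 'c'] -> ['d', 'b', 'c']
'b': index 1 in ['d', 'b', 'c'] -> ['b', 'd', 'c']


Output: [1, 1, 0, 0, 2, 0, 0, 1]


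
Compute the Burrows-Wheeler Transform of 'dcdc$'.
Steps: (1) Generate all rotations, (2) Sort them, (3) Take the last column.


Rotations (sorted):
  0: $dcdc -> last char: c
  1: c$dcd -> last char: d
  2: cdc$d -> last char: d
  3: dc$dc -> last char: c
  4: dcdc$ -> last char: $


BWT = cddc$


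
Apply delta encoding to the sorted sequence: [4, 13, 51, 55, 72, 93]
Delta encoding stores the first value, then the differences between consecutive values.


First value: 4
Deltas:
  13 - 4 = 9
  51 - 13 = 38
  55 - 51 = 4
  72 - 55 = 17
  93 - 72 = 21


Delta encoded: [4, 9, 38, 4, 17, 21]


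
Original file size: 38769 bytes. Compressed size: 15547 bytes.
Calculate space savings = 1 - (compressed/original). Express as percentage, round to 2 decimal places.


ratio = compressed/original = 15547/38769 = 0.401016
savings = 1 - ratio = 1 - 0.401016 = 0.598984
as a percentage: 0.598984 * 100 = 59.9%

Space savings = 1 - 15547/38769 = 59.9%


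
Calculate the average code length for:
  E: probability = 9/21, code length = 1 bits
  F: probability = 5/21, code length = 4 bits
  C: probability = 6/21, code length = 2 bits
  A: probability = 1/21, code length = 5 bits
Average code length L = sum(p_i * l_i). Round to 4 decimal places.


Weighted contributions p_i * l_i:
  E: (9/21) * 1 = 9/21
  F: (5/21) * 4 = 20/21
  C: (6/21) * 2 = 12/21
  A: (1/21) * 5 = 5/21
Sum = (9 + 20 + 12 + 5)/21 = 46/21

L = 46/21 = 2.1905 bits/symbol


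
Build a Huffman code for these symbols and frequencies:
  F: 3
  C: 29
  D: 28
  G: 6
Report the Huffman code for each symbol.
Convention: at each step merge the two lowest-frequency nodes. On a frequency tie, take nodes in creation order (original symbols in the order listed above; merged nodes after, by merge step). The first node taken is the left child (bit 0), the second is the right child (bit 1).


Huffman tree construction:
Step 1: Merge F(3) + G(6) = 9
Step 2: Merge (F+G)(9) + D(28) = 37
Step 3: Merge C(29) + ((F+G)+D)(37) = 66
Read each symbol's code off the tree from the root (left child = 0, right child = 1).

Codes:
  F: 100 (length 3)
  C: 0 (length 1)
  D: 11 (length 2)
  G: 101 (length 3)
Average code length: 112/66 = 1.6970 bits/symbol


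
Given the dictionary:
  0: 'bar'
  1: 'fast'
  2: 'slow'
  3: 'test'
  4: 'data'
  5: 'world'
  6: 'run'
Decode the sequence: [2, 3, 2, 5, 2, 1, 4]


Look up each index in the dictionary:
  2 -> 'slow'
  3 -> 'test'
  2 -> 'slow'
  5 -> 'world'
  2 -> 'slow'
  1 -> 'fast'
  4 -> 'data'

Decoded: "slow test slow world slow fast data"


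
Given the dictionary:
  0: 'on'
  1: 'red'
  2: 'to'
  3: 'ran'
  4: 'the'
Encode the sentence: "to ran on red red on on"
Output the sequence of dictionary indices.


Look up each word in the dictionary:
  'to' -> 2
  'ran' -> 3
  'on' -> 0
  'red' -> 1
  'red' -> 1
  'on' -> 0
  'on' -> 0

Encoded: [2, 3, 0, 1, 1, 0, 0]


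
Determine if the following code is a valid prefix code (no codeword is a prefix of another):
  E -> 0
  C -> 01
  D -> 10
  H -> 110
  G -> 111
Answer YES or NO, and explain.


Checking each pair (does one codeword prefix another?):
  E='0' vs C='01': prefix -- VIOLATION

NO -- this is NOT a valid prefix code. E (0) is a prefix of C (01).


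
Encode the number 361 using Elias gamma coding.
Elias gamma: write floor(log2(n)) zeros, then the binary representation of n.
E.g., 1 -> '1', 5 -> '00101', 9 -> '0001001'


num_bits = floor(log2(361)) + 1 = 9
leading_zeros = num_bits - 1 = 8
binary(361) = 101101001

Elias gamma(361) = '00000000' + '101101001' = 00000000101101001 (17 bits)


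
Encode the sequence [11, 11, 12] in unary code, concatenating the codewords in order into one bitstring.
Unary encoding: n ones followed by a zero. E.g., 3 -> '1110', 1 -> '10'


Encode each number as n ones followed by a terminating 0:
  11 -> 111111111110 (12 bits)
  11 -> 111111111110 (12 bits)
  12 -> 1111111111110 (13 bits)
Total length = 12 + 12 + 13 = 37 bits.

Unary([11, 11, 12]) = 1111111111101111111111101111111111110 (37 bits)


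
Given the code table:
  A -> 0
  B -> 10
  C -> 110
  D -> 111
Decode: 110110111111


Decoding:
110 -> C
110 -> C
111 -> D
111 -> D


Result: CCDD


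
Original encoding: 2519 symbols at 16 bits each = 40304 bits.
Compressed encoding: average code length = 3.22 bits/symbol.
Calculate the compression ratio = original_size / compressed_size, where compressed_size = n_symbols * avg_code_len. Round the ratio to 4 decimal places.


original_size = n_symbols * orig_bits = 2519 * 16 = 40304 bits
compressed_size = n_symbols * avg_code_len = 2519 * 3.22 = 8111.18 bits
ratio = original_size / compressed_size = 40304 / 8111.18 = 4.9689

Compression ratio = 4.9689


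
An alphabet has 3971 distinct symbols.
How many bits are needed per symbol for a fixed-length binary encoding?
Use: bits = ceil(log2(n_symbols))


log2(3971) = 11.9553
Bracket: 2^11 = 2048 < 3971 <= 2^12 = 4096
So ceil(log2(3971)) = 12

bits = ceil(log2(3971)) = ceil(11.9553) = 12 bits


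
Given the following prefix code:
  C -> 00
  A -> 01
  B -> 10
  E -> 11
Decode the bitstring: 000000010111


Decoding step by step:
Bits 00 -> C
Bits 00 -> C
Bits 00 -> C
Bits 01 -> A
Bits 01 -> A
Bits 11 -> E


Decoded message: CCCAAE


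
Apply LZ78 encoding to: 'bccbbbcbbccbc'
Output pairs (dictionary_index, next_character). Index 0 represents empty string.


LZ78 encoding steps:
Dictionary: {0: ''}
Step 1: w='' (idx 0), next='b' -> output (0, 'b'), add 'b' as idx 1
Step 2: w='' (idx 0), next='c' -> output (0, 'c'), add 'c' as idx 2
Step 3: w='c' (idx 2), next='b' -> output (2, 'b'), add 'cb' as idx 3
Step 4: w='b' (idx 1), next='b' -> output (1, 'b'), add 'bb' as idx 4
Step 5: w='cb' (idx 3), next='b' -> output (3, 'b'), add 'cbb' as idx 5
Step 6: w='c' (idx 2), next='c' -> output (2, 'c'), add 'cc' as idx 6
Step 7: w='b' (idx 1), next='c' -> output (1, 'c'), add 'bc' as idx 7


Encoded: [(0, 'b'), (0, 'c'), (2, 'b'), (1, 'b'), (3, 'b'), (2, 'c'), (1, 'c')]


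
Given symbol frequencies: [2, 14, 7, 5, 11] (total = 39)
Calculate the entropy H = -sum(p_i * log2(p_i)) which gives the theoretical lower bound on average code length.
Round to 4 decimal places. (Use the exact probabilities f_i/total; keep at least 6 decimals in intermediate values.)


Per-symbol terms -p_i * log2(p_i) with p_i = f_i/39:
  p = 2/39 = 0.051282: log2(p) = -4.285402, -p*log2(p) = 0.219764
  p = 14/39 = 0.358974: log2(p) = -1.478047, -p*log2(p) = 0.530581
  p = 7/39 = 0.179487: log2(p) = -2.478047, -p*log2(p) = 0.444778
  p = 5/39 = 0.128205: log2(p) = -2.963474, -p*log2(p) = 0.379933
  p = 11/39 = 0.282051: log2(p) = -1.825971, -p*log2(p) = 0.515017
H = 0.219764 + 0.530581 + 0.444778 + 0.379933 + 0.515017 = 2.090073

H = 2.0901 bits/symbol


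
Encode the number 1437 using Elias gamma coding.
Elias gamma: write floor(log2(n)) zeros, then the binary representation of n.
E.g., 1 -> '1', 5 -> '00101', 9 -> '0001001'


num_bits = floor(log2(1437)) + 1 = 11
leading_zeros = num_bits - 1 = 10
binary(1437) = 10110011101

Elias gamma(1437) = '0000000000' + '10110011101' = 000000000010110011101 (21 bits)


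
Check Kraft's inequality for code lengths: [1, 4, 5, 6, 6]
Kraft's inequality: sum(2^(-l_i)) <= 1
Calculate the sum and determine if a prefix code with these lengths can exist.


Sum = 2^(-1) + 2^(-4) + 2^(-5) + 2^(-6) + 2^(-6)
    = 0.5 + 0.0625 + 0.03125 + 0.015625 + 0.015625
    = 40/64 = 0.625
Since 0.625 <= 1, Kraft's inequality IS satisfied.
A prefix code with these lengths CAN exist.

Kraft sum = 0.625. Satisfied.


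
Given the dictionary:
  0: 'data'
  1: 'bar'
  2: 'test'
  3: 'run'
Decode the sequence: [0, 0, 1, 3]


Look up each index in the dictionary:
  0 -> 'data'
  0 -> 'data'
  1 -> 'bar'
  3 -> 'run'

Decoded: "data data bar run"


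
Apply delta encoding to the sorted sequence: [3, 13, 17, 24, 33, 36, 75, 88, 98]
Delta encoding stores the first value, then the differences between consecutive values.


First value: 3
Deltas:
  13 - 3 = 10
  17 - 13 = 4
  24 - 17 = 7
  33 - 24 = 9
  36 - 33 = 3
  75 - 36 = 39
  88 - 75 = 13
  98 - 88 = 10


Delta encoded: [3, 10, 4, 7, 9, 3, 39, 13, 10]


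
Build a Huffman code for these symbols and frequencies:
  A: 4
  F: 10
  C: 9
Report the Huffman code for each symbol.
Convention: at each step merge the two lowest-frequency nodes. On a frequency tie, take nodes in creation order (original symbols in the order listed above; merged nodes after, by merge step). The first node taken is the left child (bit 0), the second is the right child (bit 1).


Huffman tree construction:
Step 1: Merge A(4) + C(9) = 13
Step 2: Merge F(10) + (A+C)(13) = 23
Read each symbol's code off the tree from the root (left child = 0, right child = 1).

Codes:
  A: 10 (length 2)
  F: 0 (length 1)
  C: 11 (length 2)
Average code length: 36/23 = 1.5652 bits/symbol


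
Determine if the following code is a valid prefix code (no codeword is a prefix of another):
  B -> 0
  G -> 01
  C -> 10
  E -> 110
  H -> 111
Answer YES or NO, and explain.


Checking each pair (does one codeword prefix another?):
  B='0' vs G='01': prefix -- VIOLATION

NO -- this is NOT a valid prefix code. B (0) is a prefix of G (01).


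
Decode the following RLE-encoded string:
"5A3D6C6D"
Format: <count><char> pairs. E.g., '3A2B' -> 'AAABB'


Expanding each <count><char> pair:
  5A -> 'AAAAA'
  3D -> 'DDD'
  6C -> 'CCCCCC'
  6D -> 'DDDDDD'

Decoded = AAAAADDDCCCCCCDDDDDD


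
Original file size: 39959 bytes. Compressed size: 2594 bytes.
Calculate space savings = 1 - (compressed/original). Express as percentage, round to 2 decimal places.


ratio = compressed/original = 2594/39959 = 0.064917
savings = 1 - ratio = 1 - 0.064917 = 0.935083
as a percentage: 0.935083 * 100 = 93.51%

Space savings = 1 - 2594/39959 = 93.51%


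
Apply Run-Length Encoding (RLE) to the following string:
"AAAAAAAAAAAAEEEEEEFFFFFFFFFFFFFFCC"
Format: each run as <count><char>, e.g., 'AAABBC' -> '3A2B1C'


Scanning runs left to right:
  i=0: run of 'A' x 12 -> '12A'
  i=12: run of 'E' x 6 -> '6E'
  i=18: run of 'F' x 14 -> '14F'
  i=32: run of 'C' x 2 -> '2C'

RLE = 12A6E14F2C


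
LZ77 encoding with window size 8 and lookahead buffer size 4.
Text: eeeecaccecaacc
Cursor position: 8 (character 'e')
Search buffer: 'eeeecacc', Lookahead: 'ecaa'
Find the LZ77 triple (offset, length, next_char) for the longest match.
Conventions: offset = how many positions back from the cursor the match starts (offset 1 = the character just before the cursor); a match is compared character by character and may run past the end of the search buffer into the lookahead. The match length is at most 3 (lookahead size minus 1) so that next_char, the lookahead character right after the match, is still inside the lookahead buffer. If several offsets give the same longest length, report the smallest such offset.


Try each offset into the search buffer:
  offset=1 (pos 7, char 'c'): match length 0
  offset=2 (pos 6, char 'c'): match length 0
  offset=3 (pos 5, char 'a'): match length 0
  offset=4 (pos 4, char 'c'): match length 0
  offset=5 (pos 3, char 'e'): match length 3
  offset=6 (pos 2, char 'e'): match length 1
  offset=7 (pos 1, char 'e'): match length 1
  offset=8 (pos 0, char 'e'): match length 1
Longest match has length 3 at offset 5.
next_char = character at position 8 + 3 = 11 -> 'a'

Best match: offset=5, length=3 (matching 'eca' starting at position 3)
LZ77 triple: (5, 3, 'a')


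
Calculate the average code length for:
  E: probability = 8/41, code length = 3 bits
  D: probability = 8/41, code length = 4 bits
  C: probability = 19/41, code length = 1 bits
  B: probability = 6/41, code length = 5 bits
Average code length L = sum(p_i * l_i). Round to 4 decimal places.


Weighted contributions p_i * l_i:
  E: (8/41) * 3 = 24/41
  D: (8/41) * 4 = 32/41
  C: (19/41) * 1 = 19/41
  B: (6/41) * 5 = 30/41
Sum = (24 + 32 + 19 + 30)/41 = 105/41

L = 105/41 = 2.5610 bits/symbol


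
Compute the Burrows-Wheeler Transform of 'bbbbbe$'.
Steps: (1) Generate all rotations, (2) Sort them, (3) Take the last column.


Rotations (sorted):
  0: $bbbbbe -> last char: e
  1: bbbbbe$ -> last char: $
  2: bbbbe$b -> last char: b
  3: bbbe$bb -> last char: b
  4: bbe$bbb -> last char: b
  5: be$bbbb -> last char: b
  6: e$bbbbb -> last char: b


BWT = e$bbbbb


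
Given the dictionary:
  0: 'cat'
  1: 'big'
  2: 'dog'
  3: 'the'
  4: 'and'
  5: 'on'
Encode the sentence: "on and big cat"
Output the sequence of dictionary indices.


Look up each word in the dictionary:
  'on' -> 5
  'and' -> 4
  'big' -> 1
  'cat' -> 0

Encoded: [5, 4, 1, 0]


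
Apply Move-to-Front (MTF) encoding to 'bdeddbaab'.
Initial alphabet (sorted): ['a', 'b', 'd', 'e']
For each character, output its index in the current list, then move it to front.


MTF encoding:
'b': index 1 in ['a', 'b', 'd', 'e'] -> ['b', 'a', 'd', 'e']
'd': index 2 in ['b', 'a', 'd', 'e'] -> ['d', 'b', 'a', 'e']
'e': index 3 in ['d', 'b', 'a', 'e'] -> ['e', 'd', 'b', 'a']
'd': index 1 in ['e', 'd', 'b', 'a'] -> ['d', 'e', 'b', 'a']
'd': index 0 in ['d', 'e', 'b', 'a'] -> ['d', 'e', 'b', 'a']
'b': index 2 in ['d', 'e', 'b', 'a'] -> ['b', 'd', 'e', 'a']
'a': index 3 in ['b', 'd', 'e', 'a'] -> ['a', 'b', 'd', 'e']
'a': index 0 in ['a', 'b', 'd', 'e'] -> ['a', 'b', 'd', 'e']
'b': index 1 in ['a', 'b', 'd', 'e'] -> ['b', 'a', 'd', 'e']


Output: [1, 2, 3, 1, 0, 2, 3, 0, 1]


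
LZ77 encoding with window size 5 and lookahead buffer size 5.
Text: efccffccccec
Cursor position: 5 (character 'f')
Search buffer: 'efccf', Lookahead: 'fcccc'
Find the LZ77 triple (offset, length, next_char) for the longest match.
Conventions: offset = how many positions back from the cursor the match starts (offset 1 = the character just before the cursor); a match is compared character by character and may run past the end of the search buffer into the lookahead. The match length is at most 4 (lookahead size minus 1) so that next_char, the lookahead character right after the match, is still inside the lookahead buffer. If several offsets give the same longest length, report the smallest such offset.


Try each offset into the search buffer:
  offset=1 (pos 4, char 'f'): match length 1
  offset=2 (pos 3, char 'c'): match length 0
  offset=3 (pos 2, char 'c'): match length 0
  offset=4 (pos 1, char 'f'): match length 3
  offset=5 (pos 0, char 'e'): match length 0
Longest match has length 3 at offset 4.
next_char = character at position 5 + 3 = 8 -> 'c'

Best match: offset=4, length=3 (matching 'fcc' starting at position 1)
LZ77 triple: (4, 3, 'c')


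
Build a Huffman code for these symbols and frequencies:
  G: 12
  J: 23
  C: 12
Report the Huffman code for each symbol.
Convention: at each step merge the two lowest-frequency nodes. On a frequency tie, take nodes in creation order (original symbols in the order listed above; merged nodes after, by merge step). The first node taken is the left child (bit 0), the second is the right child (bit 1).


Huffman tree construction:
Step 1: Merge G(12) + C(12) = 24
Step 2: Merge J(23) + (G+C)(24) = 47
Read each symbol's code off the tree from the root (left child = 0, right child = 1).

Codes:
  G: 10 (length 2)
  J: 0 (length 1)
  C: 11 (length 2)
Average code length: 71/47 = 1.5106 bits/symbol


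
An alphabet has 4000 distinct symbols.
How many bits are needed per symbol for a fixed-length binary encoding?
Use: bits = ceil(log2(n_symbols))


log2(4000) = 11.9658
Bracket: 2^11 = 2048 < 4000 <= 2^12 = 4096
So ceil(log2(4000)) = 12

bits = ceil(log2(4000)) = ceil(11.9658) = 12 bits


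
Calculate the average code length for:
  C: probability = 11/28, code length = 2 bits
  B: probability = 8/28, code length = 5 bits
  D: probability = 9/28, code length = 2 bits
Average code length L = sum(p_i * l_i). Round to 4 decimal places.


Weighted contributions p_i * l_i:
  C: (11/28) * 2 = 22/28
  B: (8/28) * 5 = 40/28
  D: (9/28) * 2 = 18/28
Sum = (22 + 40 + 18)/28 = 80/28

L = 80/28 = 2.8571 bits/symbol


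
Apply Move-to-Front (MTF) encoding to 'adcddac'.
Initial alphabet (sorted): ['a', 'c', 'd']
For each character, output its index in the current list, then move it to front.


MTF encoding:
'a': index 0 in ['a', 'c', 'd'] -> ['a', 'c', 'd']
'd': index 2 in ['a', 'c', 'd'] -> ['d', 'a', 'c']
'c': index 2 in ['d', 'a', 'c'] -> ['c', 'd', 'a']
'd': index 1 in ['c', 'd', 'a'] -> ['d', 'c', 'a']
'd': index 0 in ['d', 'c', 'a'] -> ['d', 'c', 'a']
'a': index 2 in ['d', 'c', 'a'] -> ['a', 'd', 'c']
'c': index 2 in ['a', 'd', 'c'] -> ['c', 'a', 'd']


Output: [0, 2, 2, 1, 0, 2, 2]


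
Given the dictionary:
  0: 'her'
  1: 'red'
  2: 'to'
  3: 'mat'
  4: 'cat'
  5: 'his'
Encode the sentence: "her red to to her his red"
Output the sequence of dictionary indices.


Look up each word in the dictionary:
  'her' -> 0
  'red' -> 1
  'to' -> 2
  'to' -> 2
  'her' -> 0
  'his' -> 5
  'red' -> 1

Encoded: [0, 1, 2, 2, 0, 5, 1]


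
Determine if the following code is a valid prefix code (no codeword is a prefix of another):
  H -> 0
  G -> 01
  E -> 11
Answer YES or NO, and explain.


Checking each pair (does one codeword prefix another?):
  H='0' vs G='01': prefix -- VIOLATION

NO -- this is NOT a valid prefix code. H (0) is a prefix of G (01).


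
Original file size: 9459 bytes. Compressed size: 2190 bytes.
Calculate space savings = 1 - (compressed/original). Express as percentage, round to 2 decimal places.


ratio = compressed/original = 2190/9459 = 0.231526
savings = 1 - ratio = 1 - 0.231526 = 0.768474
as a percentage: 0.768474 * 100 = 76.85%

Space savings = 1 - 2190/9459 = 76.85%


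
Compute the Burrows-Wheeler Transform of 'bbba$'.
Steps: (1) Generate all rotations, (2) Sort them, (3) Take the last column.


Rotations (sorted):
  0: $bbba -> last char: a
  1: a$bbb -> last char: b
  2: ba$bb -> last char: b
  3: bba$b -> last char: b
  4: bbba$ -> last char: $


BWT = abbb$


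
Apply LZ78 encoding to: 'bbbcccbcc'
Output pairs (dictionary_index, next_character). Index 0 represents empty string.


LZ78 encoding steps:
Dictionary: {0: ''}
Step 1: w='' (idx 0), next='b' -> output (0, 'b'), add 'b' as idx 1
Step 2: w='b' (idx 1), next='b' -> output (1, 'b'), add 'bb' as idx 2
Step 3: w='' (idx 0), next='c' -> output (0, 'c'), add 'c' as idx 3
Step 4: w='c' (idx 3), next='c' -> output (3, 'c'), add 'cc' as idx 4
Step 5: w='b' (idx 1), next='c' -> output (1, 'c'), add 'bc' as idx 5
Step 6: w='c' (idx 3), end of input -> output (3, '')


Encoded: [(0, 'b'), (1, 'b'), (0, 'c'), (3, 'c'), (1, 'c'), (3, '')]


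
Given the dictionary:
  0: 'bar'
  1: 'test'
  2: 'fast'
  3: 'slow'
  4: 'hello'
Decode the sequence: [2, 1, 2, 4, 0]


Look up each index in the dictionary:
  2 -> 'fast'
  1 -> 'test'
  2 -> 'fast'
  4 -> 'hello'
  0 -> 'bar'

Decoded: "fast test fast hello bar"


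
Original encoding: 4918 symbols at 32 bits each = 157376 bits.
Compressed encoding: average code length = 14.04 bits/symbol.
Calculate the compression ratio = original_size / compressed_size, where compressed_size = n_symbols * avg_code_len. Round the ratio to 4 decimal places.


original_size = n_symbols * orig_bits = 4918 * 32 = 157376 bits
compressed_size = n_symbols * avg_code_len = 4918 * 14.04 = 69048.72 bits
ratio = original_size / compressed_size = 157376 / 69048.72 = 2.2792

Compression ratio = 2.2792


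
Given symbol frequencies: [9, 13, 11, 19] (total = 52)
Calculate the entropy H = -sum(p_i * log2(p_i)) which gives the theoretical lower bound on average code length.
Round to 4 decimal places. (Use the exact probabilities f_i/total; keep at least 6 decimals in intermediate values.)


Per-symbol terms -p_i * log2(p_i) with p_i = f_i/52:
  p = 9/52 = 0.173077: log2(p) = -2.530515, -p*log2(p) = 0.437974
  p = 13/52 = 0.250000: log2(p) = -2.000000, -p*log2(p) = 0.500000
  p = 11/52 = 0.211538: log2(p) = -2.241008, -p*log2(p) = 0.474059
  p = 19/52 = 0.365385: log2(p) = -1.452512, -p*log2(p) = 0.530726
H = 0.437974 + 0.500000 + 0.474059 + 0.530726 = 1.942759

H = 1.9428 bits/symbol


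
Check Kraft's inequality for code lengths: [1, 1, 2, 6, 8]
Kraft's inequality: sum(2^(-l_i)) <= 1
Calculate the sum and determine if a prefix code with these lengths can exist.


Sum = 2^(-1) + 2^(-1) + 2^(-2) + 2^(-6) + 2^(-8)
    = 0.5 + 0.5 + 0.25 + 0.015625 + 0.00390625
    = 325/256 = 1.26953125
Since 1.26953125 > 1, Kraft's inequality is NOT satisfied.
A prefix code with these lengths CANNOT exist.

Kraft sum = 1.26953125. Not satisfied.


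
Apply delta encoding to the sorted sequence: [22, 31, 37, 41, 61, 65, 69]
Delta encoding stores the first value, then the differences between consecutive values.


First value: 22
Deltas:
  31 - 22 = 9
  37 - 31 = 6
  41 - 37 = 4
  61 - 41 = 20
  65 - 61 = 4
  69 - 65 = 4


Delta encoded: [22, 9, 6, 4, 20, 4, 4]


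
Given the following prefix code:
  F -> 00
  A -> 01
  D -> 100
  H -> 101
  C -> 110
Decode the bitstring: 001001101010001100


Decoding step by step:
Bits 00 -> F
Bits 100 -> D
Bits 110 -> C
Bits 101 -> H
Bits 00 -> F
Bits 01 -> A
Bits 100 -> D


Decoded message: FDCHFAD


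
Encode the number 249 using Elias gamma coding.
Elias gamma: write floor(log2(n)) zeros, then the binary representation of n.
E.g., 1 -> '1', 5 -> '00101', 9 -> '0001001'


num_bits = floor(log2(249)) + 1 = 8
leading_zeros = num_bits - 1 = 7
binary(249) = 11111001

Elias gamma(249) = '0000000' + '11111001' = 000000011111001 (15 bits)


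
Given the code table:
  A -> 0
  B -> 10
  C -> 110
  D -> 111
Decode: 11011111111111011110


Decoding:
110 -> C
111 -> D
111 -> D
111 -> D
110 -> C
111 -> D
10 -> B


Result: CDDDCDB


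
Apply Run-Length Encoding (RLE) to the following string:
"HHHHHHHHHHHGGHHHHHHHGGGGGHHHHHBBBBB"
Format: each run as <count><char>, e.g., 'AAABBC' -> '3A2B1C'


Scanning runs left to right:
  i=0: run of 'H' x 11 -> '11H'
  i=11: run of 'G' x 2 -> '2G'
  i=13: run of 'H' x 7 -> '7H'
  i=20: run of 'G' x 5 -> '5G'
  i=25: run of 'H' x 5 -> '5H'
  i=30: run of 'B' x 5 -> '5B'

RLE = 11H2G7H5G5H5B


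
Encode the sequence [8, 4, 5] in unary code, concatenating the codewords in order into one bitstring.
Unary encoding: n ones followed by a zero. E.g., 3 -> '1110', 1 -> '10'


Encode each number as n ones followed by a terminating 0:
  8 -> 111111110 (9 bits)
  4 -> 11110 (5 bits)
  5 -> 111110 (6 bits)
Total length = 9 + 5 + 6 = 20 bits.

Unary([8, 4, 5]) = 11111111011110111110 (20 bits)


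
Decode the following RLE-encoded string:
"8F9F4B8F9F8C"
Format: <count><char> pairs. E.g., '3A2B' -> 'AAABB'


Expanding each <count><char> pair:
  8F -> 'FFFFFFFF'
  9F -> 'FFFFFFFFF'
  4B -> 'BBBB'
  8F -> 'FFFFFFFF'
  9F -> 'FFFFFFFFF'
  8C -> 'CCCCCCCC'

Decoded = FFFFFFFFFFFFFFFFFBBBBFFFFFFFFFFFFFFFFFCCCCCCCC


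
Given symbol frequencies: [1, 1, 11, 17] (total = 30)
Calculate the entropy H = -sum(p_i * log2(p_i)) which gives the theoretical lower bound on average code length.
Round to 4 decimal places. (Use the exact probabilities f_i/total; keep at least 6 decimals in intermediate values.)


Per-symbol terms -p_i * log2(p_i) with p_i = f_i/30:
  p = 1/30 = 0.033333: log2(p) = -4.906891, -p*log2(p) = 0.163563
  p = 1/30 = 0.033333: log2(p) = -4.906891, -p*log2(p) = 0.163563
  p = 11/30 = 0.366667: log2(p) = -1.447459, -p*log2(p) = 0.530735
  p = 17/30 = 0.566667: log2(p) = -0.819428, -p*log2(p) = 0.464342
H = 0.163563 + 0.163563 + 0.530735 + 0.464342 = 1.322203

H = 1.3222 bits/symbol


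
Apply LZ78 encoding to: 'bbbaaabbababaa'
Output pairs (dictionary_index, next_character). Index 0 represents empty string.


LZ78 encoding steps:
Dictionary: {0: ''}
Step 1: w='' (idx 0), next='b' -> output (0, 'b'), add 'b' as idx 1
Step 2: w='b' (idx 1), next='b' -> output (1, 'b'), add 'bb' as idx 2
Step 3: w='' (idx 0), next='a' -> output (0, 'a'), add 'a' as idx 3
Step 4: w='a' (idx 3), next='a' -> output (3, 'a'), add 'aa' as idx 4
Step 5: w='bb' (idx 2), next='a' -> output (2, 'a'), add 'bba' as idx 5
Step 6: w='b' (idx 1), next='a' -> output (1, 'a'), add 'ba' as idx 6
Step 7: w='ba' (idx 6), next='a' -> output (6, 'a'), add 'baa' as idx 7


Encoded: [(0, 'b'), (1, 'b'), (0, 'a'), (3, 'a'), (2, 'a'), (1, 'a'), (6, 'a')]


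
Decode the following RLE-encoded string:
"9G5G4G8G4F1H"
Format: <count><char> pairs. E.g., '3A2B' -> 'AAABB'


Expanding each <count><char> pair:
  9G -> 'GGGGGGGGG'
  5G -> 'GGGGG'
  4G -> 'GGGG'
  8G -> 'GGGGGGGG'
  4F -> 'FFFF'
  1H -> 'H'

Decoded = GGGGGGGGGGGGGGGGGGGGGGGGGGFFFFH


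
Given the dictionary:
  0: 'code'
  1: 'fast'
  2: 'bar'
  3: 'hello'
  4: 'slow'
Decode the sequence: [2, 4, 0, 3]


Look up each index in the dictionary:
  2 -> 'bar'
  4 -> 'slow'
  0 -> 'code'
  3 -> 'hello'

Decoded: "bar slow code hello"


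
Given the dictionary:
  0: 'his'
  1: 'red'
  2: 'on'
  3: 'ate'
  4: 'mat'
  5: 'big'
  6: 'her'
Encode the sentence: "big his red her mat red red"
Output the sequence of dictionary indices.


Look up each word in the dictionary:
  'big' -> 5
  'his' -> 0
  'red' -> 1
  'her' -> 6
  'mat' -> 4
  'red' -> 1
  'red' -> 1

Encoded: [5, 0, 1, 6, 4, 1, 1]


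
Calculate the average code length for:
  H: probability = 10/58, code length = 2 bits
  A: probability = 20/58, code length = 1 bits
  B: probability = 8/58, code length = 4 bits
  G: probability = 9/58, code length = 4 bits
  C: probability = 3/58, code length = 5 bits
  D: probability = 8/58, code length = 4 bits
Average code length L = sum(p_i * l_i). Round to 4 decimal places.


Weighted contributions p_i * l_i:
  H: (10/58) * 2 = 20/58
  A: (20/58) * 1 = 20/58
  B: (8/58) * 4 = 32/58
  G: (9/58) * 4 = 36/58
  C: (3/58) * 5 = 15/58
  D: (8/58) * 4 = 32/58
Sum = (20 + 20 + 32 + 36 + 15 + 32)/58 = 155/58

L = 155/58 = 2.6724 bits/symbol


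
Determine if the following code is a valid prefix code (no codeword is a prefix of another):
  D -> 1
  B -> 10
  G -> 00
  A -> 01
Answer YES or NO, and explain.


Checking each pair (does one codeword prefix another?):
  D='1' vs B='10': prefix -- VIOLATION

NO -- this is NOT a valid prefix code. D (1) is a prefix of B (10).


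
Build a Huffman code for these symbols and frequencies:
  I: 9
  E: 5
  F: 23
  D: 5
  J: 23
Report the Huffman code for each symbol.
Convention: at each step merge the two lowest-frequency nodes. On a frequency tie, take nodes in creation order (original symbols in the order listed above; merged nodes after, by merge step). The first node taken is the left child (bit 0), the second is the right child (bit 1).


Huffman tree construction:
Step 1: Merge E(5) + D(5) = 10
Step 2: Merge I(9) + (E+D)(10) = 19
Step 3: Merge (I+(E+D))(19) + F(23) = 42
Step 4: Merge J(23) + ((I+(E+D))+F)(42) = 65
Read each symbol's code off the tree from the root (left child = 0, right child = 1).

Codes:
  I: 100 (length 3)
  E: 1010 (length 4)
  F: 11 (length 2)
  D: 1011 (length 4)
  J: 0 (length 1)
Average code length: 136/65 = 2.0923 bits/symbol


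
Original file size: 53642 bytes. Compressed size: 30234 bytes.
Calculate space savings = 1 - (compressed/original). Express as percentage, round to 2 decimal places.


ratio = compressed/original = 30234/53642 = 0.563626
savings = 1 - ratio = 1 - 0.563626 = 0.436374
as a percentage: 0.436374 * 100 = 43.64%

Space savings = 1 - 30234/53642 = 43.64%


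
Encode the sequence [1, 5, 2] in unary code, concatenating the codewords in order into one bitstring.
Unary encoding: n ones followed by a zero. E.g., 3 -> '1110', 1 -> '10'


Encode each number as n ones followed by a terminating 0:
  1 -> 10 (2 bits)
  5 -> 111110 (6 bits)
  2 -> 110 (3 bits)
Total length = 2 + 6 + 3 = 11 bits.

Unary([1, 5, 2]) = 10111110110 (11 bits)


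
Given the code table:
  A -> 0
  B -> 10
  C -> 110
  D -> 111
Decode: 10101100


Decoding:
10 -> B
10 -> B
110 -> C
0 -> A


Result: BBCA


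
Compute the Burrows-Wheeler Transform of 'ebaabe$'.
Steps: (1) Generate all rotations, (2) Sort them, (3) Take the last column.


Rotations (sorted):
  0: $ebaabe -> last char: e
  1: aabe$eb -> last char: b
  2: abe$eba -> last char: a
  3: baabe$e -> last char: e
  4: be$ebaa -> last char: a
  5: e$ebaab -> last char: b
  6: ebaabe$ -> last char: $


BWT = ebaeab$


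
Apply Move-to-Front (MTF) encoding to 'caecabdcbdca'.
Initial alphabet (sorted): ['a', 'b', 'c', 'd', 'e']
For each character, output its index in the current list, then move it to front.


MTF encoding:
'c': index 2 in ['a', 'b', 'c', 'd', 'e'] -> ['c', 'a', 'b', 'd', 'e']
'a': index 1 in ['c', 'a', 'b', 'd', 'e'] -> ['a', 'c', 'b', 'd', 'e']
'e': index 4 in ['a', 'c', 'b', 'd', 'e'] -> ['e', 'a', 'c', 'b', 'd']
'c': index 2 in ['e', 'a', 'c', 'b', 'd'] -> ['c', 'e', 'a', 'b', 'd']
'a': index 2 in ['c', 'e', 'a', 'b', 'd'] -> ['a', 'c', 'e', 'b', 'd']
'b': index 3 in ['a', 'c', 'e', 'b', 'd'] -> ['b', 'a', 'c', 'e', 'd']
'd': index 4 in ['b', 'a', 'c', 'e', 'd'] -> ['d', 'b', 'a', 'c', 'e']
'c': index 3 in ['d', 'b', 'a', 'c', 'e'] -> ['c', 'd', 'b', 'a', 'e']
'b': index 2 in ['c', 'd', 'b', 'a', 'e'] -> ['b', 'c', 'd', 'a', 'e']
'd': index 2 in ['b', 'c', 'd', 'a', 'e'] -> ['d', 'b', 'c', 'a', 'e']
'c': index 2 in ['d', 'b', 'c', 'a', 'e'] -> ['c', 'd', 'b', 'a', 'e']
'a': index 3 in ['c', 'd', 'b', 'a', 'e'] -> ['a', 'c', 'd', 'b', 'e']


Output: [2, 1, 4, 2, 2, 3, 4, 3, 2, 2, 2, 3]


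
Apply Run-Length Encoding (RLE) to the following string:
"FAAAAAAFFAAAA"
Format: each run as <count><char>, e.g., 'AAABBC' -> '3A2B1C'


Scanning runs left to right:
  i=0: run of 'F' x 1 -> '1F'
  i=1: run of 'A' x 6 -> '6A'
  i=7: run of 'F' x 2 -> '2F'
  i=9: run of 'A' x 4 -> '4A'

RLE = 1F6A2F4A


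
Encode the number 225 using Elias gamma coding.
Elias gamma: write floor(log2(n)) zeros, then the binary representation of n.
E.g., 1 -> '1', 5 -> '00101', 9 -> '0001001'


num_bits = floor(log2(225)) + 1 = 8
leading_zeros = num_bits - 1 = 7
binary(225) = 11100001

Elias gamma(225) = '0000000' + '11100001' = 000000011100001 (15 bits)


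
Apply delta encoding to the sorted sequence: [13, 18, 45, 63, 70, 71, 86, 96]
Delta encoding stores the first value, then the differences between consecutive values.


First value: 13
Deltas:
  18 - 13 = 5
  45 - 18 = 27
  63 - 45 = 18
  70 - 63 = 7
  71 - 70 = 1
  86 - 71 = 15
  96 - 86 = 10


Delta encoded: [13, 5, 27, 18, 7, 1, 15, 10]


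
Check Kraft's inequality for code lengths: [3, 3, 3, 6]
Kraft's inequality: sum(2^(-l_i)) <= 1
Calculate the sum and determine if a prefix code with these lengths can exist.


Sum = 2^(-3) + 2^(-3) + 2^(-3) + 2^(-6)
    = 0.125 + 0.125 + 0.125 + 0.015625
    = 25/64 = 0.390625
Since 0.390625 <= 1, Kraft's inequality IS satisfied.
A prefix code with these lengths CAN exist.

Kraft sum = 0.390625. Satisfied.


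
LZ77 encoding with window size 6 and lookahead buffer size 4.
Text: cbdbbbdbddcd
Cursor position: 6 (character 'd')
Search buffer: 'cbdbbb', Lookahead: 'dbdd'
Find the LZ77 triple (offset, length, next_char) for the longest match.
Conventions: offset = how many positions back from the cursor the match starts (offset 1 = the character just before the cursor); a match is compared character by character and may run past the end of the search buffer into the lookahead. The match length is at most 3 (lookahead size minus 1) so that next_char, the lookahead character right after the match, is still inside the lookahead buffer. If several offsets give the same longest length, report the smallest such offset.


Try each offset into the search buffer:
  offset=1 (pos 5, char 'b'): match length 0
  offset=2 (pos 4, char 'b'): match length 0
  offset=3 (pos 3, char 'b'): match length 0
  offset=4 (pos 2, char 'd'): match length 2
  offset=5 (pos 1, char 'b'): match length 0
  offset=6 (pos 0, char 'c'): match length 0
Longest match has length 2 at offset 4.
next_char = character at position 6 + 2 = 8 -> 'd'

Best match: offset=4, length=2 (matching 'db' starting at position 2)
LZ77 triple: (4, 2, 'd')


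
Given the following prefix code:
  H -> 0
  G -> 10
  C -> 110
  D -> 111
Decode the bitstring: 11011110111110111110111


Decoding step by step:
Bits 110 -> C
Bits 111 -> D
Bits 10 -> G
Bits 111 -> D
Bits 110 -> C
Bits 111 -> D
Bits 110 -> C
Bits 111 -> D


Decoded message: CDGDCDCD


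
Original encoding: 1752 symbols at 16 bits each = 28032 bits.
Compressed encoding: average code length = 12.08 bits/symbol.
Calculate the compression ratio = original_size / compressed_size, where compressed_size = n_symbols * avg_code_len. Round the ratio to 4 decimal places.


original_size = n_symbols * orig_bits = 1752 * 16 = 28032 bits
compressed_size = n_symbols * avg_code_len = 1752 * 12.08 = 21164.16 bits
ratio = original_size / compressed_size = 28032 / 21164.16 = 1.3245

Compression ratio = 1.3245


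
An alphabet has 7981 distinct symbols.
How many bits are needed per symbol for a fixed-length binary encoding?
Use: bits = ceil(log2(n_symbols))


log2(7981) = 12.9624
Bracket: 2^12 = 4096 < 7981 <= 2^13 = 8192
So ceil(log2(7981)) = 13

bits = ceil(log2(7981)) = ceil(12.9624) = 13 bits


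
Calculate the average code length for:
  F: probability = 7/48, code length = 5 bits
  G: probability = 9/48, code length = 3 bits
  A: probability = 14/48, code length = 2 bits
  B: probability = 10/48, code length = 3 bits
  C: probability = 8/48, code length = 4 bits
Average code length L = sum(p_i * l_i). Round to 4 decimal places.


Weighted contributions p_i * l_i:
  F: (7/48) * 5 = 35/48
  G: (9/48) * 3 = 27/48
  A: (14/48) * 2 = 28/48
  B: (10/48) * 3 = 30/48
  C: (8/48) * 4 = 32/48
Sum = (35 + 27 + 28 + 30 + 32)/48 = 152/48

L = 152/48 = 3.1667 bits/symbol


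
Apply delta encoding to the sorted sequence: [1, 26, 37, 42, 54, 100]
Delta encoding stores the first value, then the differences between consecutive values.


First value: 1
Deltas:
  26 - 1 = 25
  37 - 26 = 11
  42 - 37 = 5
  54 - 42 = 12
  100 - 54 = 46


Delta encoded: [1, 25, 11, 5, 12, 46]


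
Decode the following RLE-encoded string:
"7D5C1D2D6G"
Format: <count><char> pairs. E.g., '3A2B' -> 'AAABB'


Expanding each <count><char> pair:
  7D -> 'DDDDDDD'
  5C -> 'CCCCC'
  1D -> 'D'
  2D -> 'DD'
  6G -> 'GGGGGG'

Decoded = DDDDDDDCCCCCDDDGGGGGG


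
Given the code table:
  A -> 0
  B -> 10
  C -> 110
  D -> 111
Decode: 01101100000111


Decoding:
0 -> A
110 -> C
110 -> C
0 -> A
0 -> A
0 -> A
0 -> A
111 -> D


Result: ACCAAAAD


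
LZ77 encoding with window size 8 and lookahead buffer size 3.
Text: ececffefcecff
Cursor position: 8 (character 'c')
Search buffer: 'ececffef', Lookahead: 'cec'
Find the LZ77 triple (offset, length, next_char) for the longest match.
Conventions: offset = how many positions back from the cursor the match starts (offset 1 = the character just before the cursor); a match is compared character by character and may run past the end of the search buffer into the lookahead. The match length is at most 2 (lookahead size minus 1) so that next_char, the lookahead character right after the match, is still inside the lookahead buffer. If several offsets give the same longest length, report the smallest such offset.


Try each offset into the search buffer:
  offset=1 (pos 7, char 'f'): match length 0
  offset=2 (pos 6, char 'e'): match length 0
  offset=3 (pos 5, char 'f'): match length 0
  offset=4 (pos 4, char 'f'): match length 0
  offset=5 (pos 3, char 'c'): match length 1
  offset=6 (pos 2, char 'e'): match length 0
  offset=7 (pos 1, char 'c'): match length 2
  offset=8 (pos 0, char 'e'): match length 0
Longest match has length 2 at offset 7.
next_char = character at position 8 + 2 = 10 -> 'c'

Best match: offset=7, length=2 (matching 'ce' starting at position 1)
LZ77 triple: (7, 2, 'c')
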